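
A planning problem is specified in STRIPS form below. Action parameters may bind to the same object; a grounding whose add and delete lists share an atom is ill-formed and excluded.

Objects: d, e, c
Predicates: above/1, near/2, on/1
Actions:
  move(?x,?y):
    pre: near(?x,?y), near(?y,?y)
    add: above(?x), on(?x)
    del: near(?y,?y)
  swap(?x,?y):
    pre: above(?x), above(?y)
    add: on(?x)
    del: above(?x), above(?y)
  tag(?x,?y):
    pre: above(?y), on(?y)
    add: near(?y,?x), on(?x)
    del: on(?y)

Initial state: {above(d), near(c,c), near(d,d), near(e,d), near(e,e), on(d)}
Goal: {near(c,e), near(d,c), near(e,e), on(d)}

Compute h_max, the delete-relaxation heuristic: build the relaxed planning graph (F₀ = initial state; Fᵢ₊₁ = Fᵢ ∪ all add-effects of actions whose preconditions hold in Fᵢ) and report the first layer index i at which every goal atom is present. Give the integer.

F0 = init (6 atoms)
F1 = F0 ∪ {above(c), above(e), near(d,c), near(d,e), on(c), on(e)}  (12 atoms)
F2 = F1 ∪ {near(c,d), near(c,e), near(e,c)}  (15 atoms)
goal ⊆ F2  ⇒  h_max = 2

2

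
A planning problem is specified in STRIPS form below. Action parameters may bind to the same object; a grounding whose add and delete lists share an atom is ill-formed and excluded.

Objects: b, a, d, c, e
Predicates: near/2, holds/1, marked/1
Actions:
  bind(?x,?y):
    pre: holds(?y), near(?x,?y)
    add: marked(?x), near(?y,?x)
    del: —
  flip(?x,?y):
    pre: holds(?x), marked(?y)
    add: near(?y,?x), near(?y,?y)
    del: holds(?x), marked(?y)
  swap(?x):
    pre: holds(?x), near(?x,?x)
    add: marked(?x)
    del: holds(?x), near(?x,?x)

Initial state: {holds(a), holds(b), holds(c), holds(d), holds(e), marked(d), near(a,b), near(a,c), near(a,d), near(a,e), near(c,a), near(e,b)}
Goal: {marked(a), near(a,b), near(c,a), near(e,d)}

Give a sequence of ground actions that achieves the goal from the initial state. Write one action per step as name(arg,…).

bind(a,b); bind(e,b); flip(d,e)

1. bind(a,b)  →  {holds(a), holds(b), holds(c), holds(d), holds(e), marked(a), marked(d), near(a,b), near(a,c), near(a,d), near(a,e), near(b,a), near(c,a), near(e,b)}
2. bind(e,b)  →  {holds(a), holds(b), holds(c), holds(d), holds(e), marked(a), marked(d), marked(e), near(a,b), near(a,c), near(a,d), near(a,e), near(b,a), near(b,e), near(c,a), near(e,b)}
3. flip(d,e)  →  {holds(a), holds(b), holds(c), holds(e), marked(a), marked(d), near(a,b), near(a,c), near(a,d), near(a,e), near(b,a), near(b,e), near(c,a), near(e,b), near(e,d), near(e,e)}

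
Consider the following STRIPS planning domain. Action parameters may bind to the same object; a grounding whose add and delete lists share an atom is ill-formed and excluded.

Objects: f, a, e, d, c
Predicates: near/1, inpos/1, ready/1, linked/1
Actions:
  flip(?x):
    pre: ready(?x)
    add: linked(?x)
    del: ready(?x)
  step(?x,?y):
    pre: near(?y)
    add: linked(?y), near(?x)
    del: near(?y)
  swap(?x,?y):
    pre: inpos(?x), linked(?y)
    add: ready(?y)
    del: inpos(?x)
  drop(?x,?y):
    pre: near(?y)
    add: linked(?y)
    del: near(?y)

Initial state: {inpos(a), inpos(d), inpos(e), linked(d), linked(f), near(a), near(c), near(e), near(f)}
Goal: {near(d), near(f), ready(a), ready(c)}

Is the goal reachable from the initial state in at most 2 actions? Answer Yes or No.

No

1. step(f,a)  →  {inpos(a), inpos(d), inpos(e), linked(a), linked(d), linked(f), near(c), near(e), near(f)}
2. step(d,c)  →  {inpos(a), inpos(d), inpos(e), linked(a), linked(c), linked(d), linked(f), near(d), near(e), near(f)}
3. swap(a,a)  →  {inpos(d), inpos(e), linked(a), linked(c), linked(d), linked(f), near(d), near(e), near(f), ready(a)}
4. swap(e,c)  →  {inpos(d), linked(a), linked(c), linked(d), linked(f), near(d), near(e), near(f), ready(a), ready(c)}
optimal plan length = 4; 4 > 2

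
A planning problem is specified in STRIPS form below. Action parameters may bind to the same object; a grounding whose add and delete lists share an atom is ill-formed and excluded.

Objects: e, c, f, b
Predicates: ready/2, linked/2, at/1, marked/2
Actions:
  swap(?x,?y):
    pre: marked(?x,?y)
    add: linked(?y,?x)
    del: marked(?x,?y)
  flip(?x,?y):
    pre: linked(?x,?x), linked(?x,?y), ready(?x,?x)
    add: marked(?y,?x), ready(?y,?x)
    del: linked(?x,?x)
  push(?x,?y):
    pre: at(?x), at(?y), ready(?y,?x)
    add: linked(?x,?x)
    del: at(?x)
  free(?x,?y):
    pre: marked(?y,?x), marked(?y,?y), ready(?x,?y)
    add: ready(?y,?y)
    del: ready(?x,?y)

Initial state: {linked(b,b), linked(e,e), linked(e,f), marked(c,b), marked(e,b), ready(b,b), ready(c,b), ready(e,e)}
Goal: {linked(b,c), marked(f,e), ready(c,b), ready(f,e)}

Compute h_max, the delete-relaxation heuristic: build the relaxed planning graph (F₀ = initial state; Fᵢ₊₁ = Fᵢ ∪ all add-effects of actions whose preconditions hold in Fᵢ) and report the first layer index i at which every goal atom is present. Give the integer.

F0 = init (8 atoms)
F1 = F0 ∪ {linked(b,c), linked(b,e), marked(b,b), marked(e,e), marked(f,e), ready(f,e)}  (14 atoms)
goal ⊆ F1  ⇒  h_max = 1

1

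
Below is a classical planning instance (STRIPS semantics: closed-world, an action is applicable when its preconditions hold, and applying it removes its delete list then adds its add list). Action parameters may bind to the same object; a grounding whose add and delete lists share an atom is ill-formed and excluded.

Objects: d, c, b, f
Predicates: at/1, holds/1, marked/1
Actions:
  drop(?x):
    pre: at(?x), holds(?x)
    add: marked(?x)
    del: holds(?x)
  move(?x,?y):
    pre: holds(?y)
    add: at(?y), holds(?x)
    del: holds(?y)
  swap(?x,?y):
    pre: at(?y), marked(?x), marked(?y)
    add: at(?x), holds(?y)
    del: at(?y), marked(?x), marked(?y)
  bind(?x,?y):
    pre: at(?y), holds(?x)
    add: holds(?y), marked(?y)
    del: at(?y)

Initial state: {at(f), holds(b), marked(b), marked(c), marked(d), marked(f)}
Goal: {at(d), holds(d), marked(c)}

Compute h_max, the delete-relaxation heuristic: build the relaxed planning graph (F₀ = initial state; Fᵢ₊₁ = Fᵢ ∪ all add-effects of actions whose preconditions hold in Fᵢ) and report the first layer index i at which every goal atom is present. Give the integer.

F0 = init (6 atoms)
F1 = F0 ∪ {at(b), at(c), at(d), holds(c), holds(d), holds(f)}  (12 atoms)
goal ⊆ F1  ⇒  h_max = 1

1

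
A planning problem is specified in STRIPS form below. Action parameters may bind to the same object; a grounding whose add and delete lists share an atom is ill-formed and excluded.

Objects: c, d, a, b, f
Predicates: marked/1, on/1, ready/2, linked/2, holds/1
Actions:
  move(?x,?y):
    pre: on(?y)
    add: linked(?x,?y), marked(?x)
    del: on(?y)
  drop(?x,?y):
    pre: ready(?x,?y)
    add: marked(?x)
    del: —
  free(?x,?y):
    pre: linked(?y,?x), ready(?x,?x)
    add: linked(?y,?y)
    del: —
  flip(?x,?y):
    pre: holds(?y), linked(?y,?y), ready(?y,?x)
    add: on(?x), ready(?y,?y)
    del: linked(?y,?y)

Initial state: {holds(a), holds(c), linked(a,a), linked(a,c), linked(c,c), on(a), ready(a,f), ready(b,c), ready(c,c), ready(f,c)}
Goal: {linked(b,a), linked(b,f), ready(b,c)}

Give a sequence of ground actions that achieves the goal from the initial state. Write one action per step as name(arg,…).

move(b,a); flip(f,a); move(b,f)

1. move(b,a)  →  {holds(a), holds(c), linked(a,a), linked(a,c), linked(b,a), linked(c,c), marked(b), ready(a,f), ready(b,c), ready(c,c), ready(f,c)}
2. flip(f,a)  →  {holds(a), holds(c), linked(a,c), linked(b,a), linked(c,c), marked(b), on(f), ready(a,a), ready(a,f), ready(b,c), ready(c,c), ready(f,c)}
3. move(b,f)  →  {holds(a), holds(c), linked(a,c), linked(b,a), linked(b,f), linked(c,c), marked(b), ready(a,a), ready(a,f), ready(b,c), ready(c,c), ready(f,c)}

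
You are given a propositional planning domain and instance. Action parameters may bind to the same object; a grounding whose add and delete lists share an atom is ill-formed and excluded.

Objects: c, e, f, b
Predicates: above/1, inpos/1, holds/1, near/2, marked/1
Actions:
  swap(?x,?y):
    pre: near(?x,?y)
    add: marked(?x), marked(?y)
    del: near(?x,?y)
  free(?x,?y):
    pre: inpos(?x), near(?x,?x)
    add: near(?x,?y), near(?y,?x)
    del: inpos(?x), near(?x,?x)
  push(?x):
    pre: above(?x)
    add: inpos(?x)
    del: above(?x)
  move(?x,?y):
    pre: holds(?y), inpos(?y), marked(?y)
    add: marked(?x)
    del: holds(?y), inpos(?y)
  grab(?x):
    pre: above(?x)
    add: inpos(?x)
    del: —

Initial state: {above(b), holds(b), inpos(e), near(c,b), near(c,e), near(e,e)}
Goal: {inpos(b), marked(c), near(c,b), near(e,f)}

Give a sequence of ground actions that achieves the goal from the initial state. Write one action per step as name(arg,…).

1. swap(c,e)  →  {above(b), holds(b), inpos(e), marked(c), marked(e), near(c,b), near(e,e)}
2. free(e,f)  →  {above(b), holds(b), marked(c), marked(e), near(c,b), near(e,f), near(f,e)}
3. push(b)  →  {holds(b), inpos(b), marked(c), marked(e), near(c,b), near(e,f), near(f,e)}

swap(c,e); free(e,f); push(b)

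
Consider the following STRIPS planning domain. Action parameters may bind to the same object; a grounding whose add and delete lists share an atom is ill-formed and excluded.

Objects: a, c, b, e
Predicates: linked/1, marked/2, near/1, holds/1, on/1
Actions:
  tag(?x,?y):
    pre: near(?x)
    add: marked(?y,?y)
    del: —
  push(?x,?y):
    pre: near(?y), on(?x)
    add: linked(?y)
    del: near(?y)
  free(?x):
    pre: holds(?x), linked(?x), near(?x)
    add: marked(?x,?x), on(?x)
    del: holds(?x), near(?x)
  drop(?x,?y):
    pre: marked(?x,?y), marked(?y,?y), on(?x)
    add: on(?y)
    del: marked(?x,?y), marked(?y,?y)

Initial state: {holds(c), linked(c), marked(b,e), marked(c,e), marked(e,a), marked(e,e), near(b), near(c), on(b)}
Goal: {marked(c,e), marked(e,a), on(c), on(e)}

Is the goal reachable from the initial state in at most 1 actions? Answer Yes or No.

No

1. free(c)  →  {linked(c), marked(b,e), marked(c,c), marked(c,e), marked(e,a), marked(e,e), near(b), on(b), on(c)}
2. drop(b,e)  →  {linked(c), marked(c,c), marked(c,e), marked(e,a), near(b), on(b), on(c), on(e)}
optimal plan length = 2; 2 > 1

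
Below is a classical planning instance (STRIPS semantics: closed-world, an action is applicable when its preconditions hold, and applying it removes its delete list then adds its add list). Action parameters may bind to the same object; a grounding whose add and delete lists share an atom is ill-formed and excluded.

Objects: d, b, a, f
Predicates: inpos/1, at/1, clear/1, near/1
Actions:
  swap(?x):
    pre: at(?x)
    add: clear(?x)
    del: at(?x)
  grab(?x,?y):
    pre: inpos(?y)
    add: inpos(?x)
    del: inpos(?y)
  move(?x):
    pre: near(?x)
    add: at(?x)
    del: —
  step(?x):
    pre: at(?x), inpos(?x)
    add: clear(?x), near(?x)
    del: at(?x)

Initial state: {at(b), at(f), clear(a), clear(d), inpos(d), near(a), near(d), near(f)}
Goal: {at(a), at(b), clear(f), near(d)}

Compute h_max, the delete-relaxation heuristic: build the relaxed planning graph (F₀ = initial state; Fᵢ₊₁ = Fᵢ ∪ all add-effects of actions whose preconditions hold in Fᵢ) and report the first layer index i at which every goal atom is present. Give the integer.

1

F0 = init (8 atoms)
F1 = F0 ∪ {at(a), at(d), clear(b), clear(f), inpos(a), inpos(b), inpos(f)}  (15 atoms)
goal ⊆ F1  ⇒  h_max = 1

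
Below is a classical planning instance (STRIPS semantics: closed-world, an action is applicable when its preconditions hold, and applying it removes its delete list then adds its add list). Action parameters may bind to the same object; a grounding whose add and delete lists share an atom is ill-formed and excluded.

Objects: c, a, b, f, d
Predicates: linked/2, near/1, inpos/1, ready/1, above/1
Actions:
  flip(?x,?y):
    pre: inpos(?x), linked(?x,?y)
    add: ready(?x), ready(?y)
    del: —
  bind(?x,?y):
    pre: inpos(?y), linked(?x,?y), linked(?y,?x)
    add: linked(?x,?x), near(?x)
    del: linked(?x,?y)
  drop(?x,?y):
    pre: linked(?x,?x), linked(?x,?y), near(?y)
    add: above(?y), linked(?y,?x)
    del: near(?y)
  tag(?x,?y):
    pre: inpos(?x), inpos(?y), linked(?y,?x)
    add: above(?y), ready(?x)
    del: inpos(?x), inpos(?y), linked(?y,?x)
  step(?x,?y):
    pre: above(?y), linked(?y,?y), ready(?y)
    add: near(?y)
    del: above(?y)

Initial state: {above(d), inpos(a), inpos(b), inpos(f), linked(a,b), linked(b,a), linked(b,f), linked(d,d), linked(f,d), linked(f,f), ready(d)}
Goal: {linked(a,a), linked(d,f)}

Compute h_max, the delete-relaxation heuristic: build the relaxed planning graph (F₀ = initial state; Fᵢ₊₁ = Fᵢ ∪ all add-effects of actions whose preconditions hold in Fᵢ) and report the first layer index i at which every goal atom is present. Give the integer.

2

F0 = init (11 atoms)
F1 = F0 ∪ {above(a), above(b), above(f), linked(a,a), linked(b,b), near(a), near(b), near(d), ready(a), ready(b), ready(f)}  (22 atoms)
F2 = F1 ∪ {linked(d,f), near(f)}  (24 atoms)
goal ⊆ F2  ⇒  h_max = 2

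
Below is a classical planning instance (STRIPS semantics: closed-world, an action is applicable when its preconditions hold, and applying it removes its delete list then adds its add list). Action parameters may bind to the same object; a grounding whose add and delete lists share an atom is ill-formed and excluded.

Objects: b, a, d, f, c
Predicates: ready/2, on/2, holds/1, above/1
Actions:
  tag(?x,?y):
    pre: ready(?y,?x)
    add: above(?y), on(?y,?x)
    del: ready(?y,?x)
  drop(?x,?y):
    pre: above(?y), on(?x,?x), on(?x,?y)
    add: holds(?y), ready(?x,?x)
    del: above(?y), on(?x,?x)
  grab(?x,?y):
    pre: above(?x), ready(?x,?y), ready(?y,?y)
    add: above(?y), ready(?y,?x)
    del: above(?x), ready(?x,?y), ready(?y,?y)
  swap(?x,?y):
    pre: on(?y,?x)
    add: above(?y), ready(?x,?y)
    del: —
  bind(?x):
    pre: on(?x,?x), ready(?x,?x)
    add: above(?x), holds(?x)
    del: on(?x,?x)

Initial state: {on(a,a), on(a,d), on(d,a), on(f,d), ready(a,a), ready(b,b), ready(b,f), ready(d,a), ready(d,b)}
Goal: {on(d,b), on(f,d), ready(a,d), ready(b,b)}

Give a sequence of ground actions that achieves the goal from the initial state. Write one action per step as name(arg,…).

tag(b,d); grab(d,a)

1. tag(b,d)  →  {above(d), on(a,a), on(a,d), on(d,a), on(d,b), on(f,d), ready(a,a), ready(b,b), ready(b,f), ready(d,a)}
2. grab(d,a)  →  {above(a), on(a,a), on(a,d), on(d,a), on(d,b), on(f,d), ready(a,d), ready(b,b), ready(b,f)}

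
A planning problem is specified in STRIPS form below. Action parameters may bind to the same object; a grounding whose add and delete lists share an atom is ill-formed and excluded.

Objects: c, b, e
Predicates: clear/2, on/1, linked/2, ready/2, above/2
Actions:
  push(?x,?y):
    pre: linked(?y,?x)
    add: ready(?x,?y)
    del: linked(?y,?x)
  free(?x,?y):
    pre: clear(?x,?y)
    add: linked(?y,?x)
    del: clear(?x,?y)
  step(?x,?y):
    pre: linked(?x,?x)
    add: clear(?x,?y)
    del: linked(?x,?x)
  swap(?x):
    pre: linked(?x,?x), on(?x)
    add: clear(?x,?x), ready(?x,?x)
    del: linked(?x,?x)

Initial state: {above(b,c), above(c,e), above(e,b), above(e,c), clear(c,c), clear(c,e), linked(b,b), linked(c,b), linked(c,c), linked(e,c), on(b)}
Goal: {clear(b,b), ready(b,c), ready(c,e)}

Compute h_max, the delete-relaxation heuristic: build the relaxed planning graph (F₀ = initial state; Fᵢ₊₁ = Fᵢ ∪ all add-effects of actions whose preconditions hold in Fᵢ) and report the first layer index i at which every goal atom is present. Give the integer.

F0 = init (11 atoms)
F1 = F0 ∪ {clear(b,b), clear(b,c), clear(b,e), clear(c,b), ready(b,b), ready(b,c), ready(c,c), ready(c,e)}  (19 atoms)
goal ⊆ F1  ⇒  h_max = 1

1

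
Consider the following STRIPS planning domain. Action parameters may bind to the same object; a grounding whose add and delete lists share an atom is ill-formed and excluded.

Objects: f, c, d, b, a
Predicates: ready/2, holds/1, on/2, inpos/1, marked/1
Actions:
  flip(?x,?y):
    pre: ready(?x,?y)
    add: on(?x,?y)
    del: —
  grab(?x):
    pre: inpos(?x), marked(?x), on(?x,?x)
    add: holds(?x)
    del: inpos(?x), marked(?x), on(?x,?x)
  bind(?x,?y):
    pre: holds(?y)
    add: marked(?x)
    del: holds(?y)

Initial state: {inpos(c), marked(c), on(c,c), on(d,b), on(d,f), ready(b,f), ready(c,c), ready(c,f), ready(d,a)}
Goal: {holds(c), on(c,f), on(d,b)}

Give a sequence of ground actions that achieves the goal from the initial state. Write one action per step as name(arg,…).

flip(c,f); grab(c)

1. flip(c,f)  →  {inpos(c), marked(c), on(c,c), on(c,f), on(d,b), on(d,f), ready(b,f), ready(c,c), ready(c,f), ready(d,a)}
2. grab(c)  →  {holds(c), on(c,f), on(d,b), on(d,f), ready(b,f), ready(c,c), ready(c,f), ready(d,a)}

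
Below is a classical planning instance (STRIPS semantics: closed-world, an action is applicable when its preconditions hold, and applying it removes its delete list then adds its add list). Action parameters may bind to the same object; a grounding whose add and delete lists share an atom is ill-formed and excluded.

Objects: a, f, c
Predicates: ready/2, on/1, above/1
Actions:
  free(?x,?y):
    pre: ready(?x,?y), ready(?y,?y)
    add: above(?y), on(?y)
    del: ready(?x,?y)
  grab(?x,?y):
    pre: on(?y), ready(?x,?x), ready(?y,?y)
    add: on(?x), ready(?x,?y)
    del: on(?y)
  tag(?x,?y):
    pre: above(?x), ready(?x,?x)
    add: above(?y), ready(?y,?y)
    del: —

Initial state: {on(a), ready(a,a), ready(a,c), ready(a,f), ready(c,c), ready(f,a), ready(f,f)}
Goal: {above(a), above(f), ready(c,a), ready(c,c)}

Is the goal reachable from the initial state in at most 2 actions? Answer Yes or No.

No

1. free(a,f)  →  {above(f), on(a), on(f), ready(a,a), ready(a,c), ready(c,c), ready(f,a), ready(f,f)}
2. free(f,a)  →  {above(a), above(f), on(a), on(f), ready(a,a), ready(a,c), ready(c,c), ready(f,f)}
3. grab(c,a)  →  {above(a), above(f), on(c), on(f), ready(a,a), ready(a,c), ready(c,a), ready(c,c), ready(f,f)}
optimal plan length = 3; 3 > 2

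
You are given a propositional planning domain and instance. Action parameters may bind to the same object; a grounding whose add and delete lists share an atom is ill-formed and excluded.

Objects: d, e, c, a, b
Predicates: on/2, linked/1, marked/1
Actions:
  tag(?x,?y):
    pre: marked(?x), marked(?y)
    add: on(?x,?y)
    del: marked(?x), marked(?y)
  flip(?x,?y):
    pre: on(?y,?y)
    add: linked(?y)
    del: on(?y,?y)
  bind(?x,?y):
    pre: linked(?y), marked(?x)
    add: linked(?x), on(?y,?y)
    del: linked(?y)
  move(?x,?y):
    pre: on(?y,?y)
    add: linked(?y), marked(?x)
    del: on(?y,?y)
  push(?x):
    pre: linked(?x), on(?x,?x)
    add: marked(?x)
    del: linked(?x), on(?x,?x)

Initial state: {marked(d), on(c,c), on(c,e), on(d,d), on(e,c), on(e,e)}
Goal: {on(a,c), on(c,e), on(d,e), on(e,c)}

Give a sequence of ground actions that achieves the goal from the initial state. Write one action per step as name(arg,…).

1. move(e,d)  →  {linked(d), marked(d), marked(e), on(c,c), on(c,e), on(e,c), on(e,e)}
2. tag(d,e)  →  {linked(d), on(c,c), on(c,e), on(d,e), on(e,c), on(e,e)}
3. move(c,e)  →  {linked(d), linked(e), marked(c), on(c,c), on(c,e), on(d,e), on(e,c)}
4. move(a,c)  →  {linked(c), linked(d), linked(e), marked(a), marked(c), on(c,e), on(d,e), on(e,c)}
5. tag(a,c)  →  {linked(c), linked(d), linked(e), on(a,c), on(c,e), on(d,e), on(e,c)}

move(e,d); tag(d,e); move(c,e); move(a,c); tag(a,c)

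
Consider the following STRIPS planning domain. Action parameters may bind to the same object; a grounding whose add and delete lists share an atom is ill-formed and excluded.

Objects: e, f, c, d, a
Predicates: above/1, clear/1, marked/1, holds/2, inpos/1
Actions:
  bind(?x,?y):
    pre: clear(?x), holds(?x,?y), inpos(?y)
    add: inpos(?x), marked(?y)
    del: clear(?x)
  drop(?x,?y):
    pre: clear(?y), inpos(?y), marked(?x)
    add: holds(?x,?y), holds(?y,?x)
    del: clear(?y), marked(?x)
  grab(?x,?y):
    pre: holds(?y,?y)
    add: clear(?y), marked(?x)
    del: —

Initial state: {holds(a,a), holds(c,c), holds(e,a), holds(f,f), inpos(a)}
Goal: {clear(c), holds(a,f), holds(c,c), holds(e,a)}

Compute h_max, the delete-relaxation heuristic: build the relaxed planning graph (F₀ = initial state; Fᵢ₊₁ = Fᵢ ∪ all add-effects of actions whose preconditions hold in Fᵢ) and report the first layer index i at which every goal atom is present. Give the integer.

F0 = init (5 atoms)
F1 = F0 ∪ {clear(a), clear(c), clear(f), marked(a), marked(c), marked(d), marked(e), marked(f)}  (13 atoms)
F2 = F1 ∪ {holds(a,c), holds(a,d), holds(a,e), holds(a,f), holds(c,a), holds(d,a), holds(f,a)}  (20 atoms)
goal ⊆ F2  ⇒  h_max = 2

2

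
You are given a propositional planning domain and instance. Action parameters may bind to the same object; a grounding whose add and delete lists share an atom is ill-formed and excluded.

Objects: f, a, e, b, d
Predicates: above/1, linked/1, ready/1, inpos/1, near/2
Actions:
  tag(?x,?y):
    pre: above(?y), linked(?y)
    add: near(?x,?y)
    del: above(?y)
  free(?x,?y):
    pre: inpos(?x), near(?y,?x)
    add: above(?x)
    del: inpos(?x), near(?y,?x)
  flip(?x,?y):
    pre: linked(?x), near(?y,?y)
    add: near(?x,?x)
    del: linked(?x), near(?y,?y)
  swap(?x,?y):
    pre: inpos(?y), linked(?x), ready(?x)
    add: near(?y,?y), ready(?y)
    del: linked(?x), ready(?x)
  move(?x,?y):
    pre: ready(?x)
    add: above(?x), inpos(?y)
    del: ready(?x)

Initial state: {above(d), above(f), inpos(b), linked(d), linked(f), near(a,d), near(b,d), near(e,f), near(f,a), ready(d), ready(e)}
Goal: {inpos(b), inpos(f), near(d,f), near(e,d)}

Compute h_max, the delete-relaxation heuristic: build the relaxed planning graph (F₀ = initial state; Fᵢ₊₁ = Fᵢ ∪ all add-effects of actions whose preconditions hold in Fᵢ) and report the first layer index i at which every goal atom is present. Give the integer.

F0 = init (11 atoms)
F1 = F0 ∪ {above(e), inpos(a), inpos(d), inpos(e), inpos(f), near(a,f), near(b,b), near(b,f), near(d,d), near(d,f), near(e,d), near(f,d), near(f,f), ready(b)}  (25 atoms)
goal ⊆ F1  ⇒  h_max = 1

1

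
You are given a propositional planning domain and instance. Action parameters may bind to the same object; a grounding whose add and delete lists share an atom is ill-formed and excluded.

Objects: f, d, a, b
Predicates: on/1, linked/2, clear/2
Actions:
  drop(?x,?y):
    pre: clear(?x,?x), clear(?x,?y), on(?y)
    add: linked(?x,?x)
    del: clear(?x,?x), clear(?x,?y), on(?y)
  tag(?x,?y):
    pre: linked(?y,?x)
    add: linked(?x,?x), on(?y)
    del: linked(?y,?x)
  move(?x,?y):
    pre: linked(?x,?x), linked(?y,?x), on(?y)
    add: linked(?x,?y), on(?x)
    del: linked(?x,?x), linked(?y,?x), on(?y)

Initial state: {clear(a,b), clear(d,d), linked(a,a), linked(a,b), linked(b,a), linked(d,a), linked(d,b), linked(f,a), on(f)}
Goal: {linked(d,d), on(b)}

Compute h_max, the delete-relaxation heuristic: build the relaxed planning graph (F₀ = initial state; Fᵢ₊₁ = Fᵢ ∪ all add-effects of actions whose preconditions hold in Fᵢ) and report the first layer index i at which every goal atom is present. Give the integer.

2

F0 = init (9 atoms)
F1 = F0 ∪ {linked(a,f), linked(b,b), on(a), on(b), on(d)}  (14 atoms)
F2 = F1 ∪ {linked(a,d), linked(b,d), linked(d,d), linked(f,f)}  (18 atoms)
goal ⊆ F2  ⇒  h_max = 2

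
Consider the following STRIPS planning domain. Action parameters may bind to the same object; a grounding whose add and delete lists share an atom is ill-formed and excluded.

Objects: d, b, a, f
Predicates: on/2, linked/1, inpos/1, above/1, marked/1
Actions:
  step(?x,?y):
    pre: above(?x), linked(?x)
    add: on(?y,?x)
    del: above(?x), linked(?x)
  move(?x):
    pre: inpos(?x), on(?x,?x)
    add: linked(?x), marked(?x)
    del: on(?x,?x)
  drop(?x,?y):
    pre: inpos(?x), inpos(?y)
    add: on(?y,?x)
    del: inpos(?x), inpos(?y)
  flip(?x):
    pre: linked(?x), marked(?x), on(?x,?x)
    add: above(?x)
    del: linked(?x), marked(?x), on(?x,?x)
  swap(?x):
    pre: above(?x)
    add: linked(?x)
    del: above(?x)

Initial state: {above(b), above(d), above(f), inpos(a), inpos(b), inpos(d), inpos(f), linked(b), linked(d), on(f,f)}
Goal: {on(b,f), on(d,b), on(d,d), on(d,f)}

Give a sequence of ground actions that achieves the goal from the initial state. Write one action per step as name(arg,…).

step(d,d); step(b,d); move(f); step(f,d); drop(f,b)

1. step(d,d)  →  {above(b), above(f), inpos(a), inpos(b), inpos(d), inpos(f), linked(b), on(d,d), on(f,f)}
2. step(b,d)  →  {above(f), inpos(a), inpos(b), inpos(d), inpos(f), on(d,b), on(d,d), on(f,f)}
3. move(f)  →  {above(f), inpos(a), inpos(b), inpos(d), inpos(f), linked(f), marked(f), on(d,b), on(d,d)}
4. step(f,d)  →  {inpos(a), inpos(b), inpos(d), inpos(f), marked(f), on(d,b), on(d,d), on(d,f)}
5. drop(f,b)  →  {inpos(a), inpos(d), marked(f), on(b,f), on(d,b), on(d,d), on(d,f)}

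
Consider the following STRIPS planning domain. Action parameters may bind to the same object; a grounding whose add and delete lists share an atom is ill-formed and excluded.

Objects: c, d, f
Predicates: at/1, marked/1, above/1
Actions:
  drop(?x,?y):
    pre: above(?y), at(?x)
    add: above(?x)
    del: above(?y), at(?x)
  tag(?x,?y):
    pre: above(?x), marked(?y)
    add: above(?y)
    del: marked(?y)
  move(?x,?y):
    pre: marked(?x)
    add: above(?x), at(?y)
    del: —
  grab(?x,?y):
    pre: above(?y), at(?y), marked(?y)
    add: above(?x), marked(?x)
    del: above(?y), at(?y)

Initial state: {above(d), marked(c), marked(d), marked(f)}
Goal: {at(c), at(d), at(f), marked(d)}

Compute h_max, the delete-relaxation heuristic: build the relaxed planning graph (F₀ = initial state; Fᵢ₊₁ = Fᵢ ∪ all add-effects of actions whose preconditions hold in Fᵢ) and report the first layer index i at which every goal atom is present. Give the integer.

1

F0 = init (4 atoms)
F1 = F0 ∪ {above(c), above(f), at(c), at(d), at(f)}  (9 atoms)
goal ⊆ F1  ⇒  h_max = 1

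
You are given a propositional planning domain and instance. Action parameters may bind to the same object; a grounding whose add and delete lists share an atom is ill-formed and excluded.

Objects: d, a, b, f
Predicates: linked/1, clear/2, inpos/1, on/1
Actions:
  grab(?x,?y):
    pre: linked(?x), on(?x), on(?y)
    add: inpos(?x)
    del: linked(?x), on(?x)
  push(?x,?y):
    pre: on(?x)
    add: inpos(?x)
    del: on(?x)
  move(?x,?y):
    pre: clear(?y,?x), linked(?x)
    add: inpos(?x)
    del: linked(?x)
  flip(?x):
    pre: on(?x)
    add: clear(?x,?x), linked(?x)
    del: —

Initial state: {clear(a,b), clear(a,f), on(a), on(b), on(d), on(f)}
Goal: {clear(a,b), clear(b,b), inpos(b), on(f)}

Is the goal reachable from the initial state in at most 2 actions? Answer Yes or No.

1. flip(b)  →  {clear(a,b), clear(a,f), clear(b,b), linked(b), on(a), on(b), on(d), on(f)}
2. grab(b,d)  →  {clear(a,b), clear(a,f), clear(b,b), inpos(b), on(a), on(d), on(f)}
optimal plan length = 2; 2 ≤ 2

Yes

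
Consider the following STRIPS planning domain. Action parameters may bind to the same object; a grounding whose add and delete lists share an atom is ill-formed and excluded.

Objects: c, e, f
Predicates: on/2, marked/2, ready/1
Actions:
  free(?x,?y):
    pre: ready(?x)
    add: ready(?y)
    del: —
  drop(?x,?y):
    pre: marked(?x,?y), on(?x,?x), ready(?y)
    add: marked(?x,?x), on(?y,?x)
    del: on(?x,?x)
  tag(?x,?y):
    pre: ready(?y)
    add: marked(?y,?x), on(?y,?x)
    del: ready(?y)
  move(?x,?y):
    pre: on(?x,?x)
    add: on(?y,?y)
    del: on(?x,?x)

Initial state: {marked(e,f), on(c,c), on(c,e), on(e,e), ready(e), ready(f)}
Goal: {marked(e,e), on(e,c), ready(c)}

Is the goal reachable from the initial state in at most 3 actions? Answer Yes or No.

1. free(e,c)  →  {marked(e,f), on(c,c), on(c,e), on(e,e), ready(c), ready(e), ready(f)}
2. drop(e,f)  →  {marked(e,e), marked(e,f), on(c,c), on(c,e), on(f,e), ready(c), ready(e), ready(f)}
3. tag(c,e)  →  {marked(e,c), marked(e,e), marked(e,f), on(c,c), on(c,e), on(e,c), on(f,e), ready(c), ready(f)}
optimal plan length = 3; 3 ≤ 3

Yes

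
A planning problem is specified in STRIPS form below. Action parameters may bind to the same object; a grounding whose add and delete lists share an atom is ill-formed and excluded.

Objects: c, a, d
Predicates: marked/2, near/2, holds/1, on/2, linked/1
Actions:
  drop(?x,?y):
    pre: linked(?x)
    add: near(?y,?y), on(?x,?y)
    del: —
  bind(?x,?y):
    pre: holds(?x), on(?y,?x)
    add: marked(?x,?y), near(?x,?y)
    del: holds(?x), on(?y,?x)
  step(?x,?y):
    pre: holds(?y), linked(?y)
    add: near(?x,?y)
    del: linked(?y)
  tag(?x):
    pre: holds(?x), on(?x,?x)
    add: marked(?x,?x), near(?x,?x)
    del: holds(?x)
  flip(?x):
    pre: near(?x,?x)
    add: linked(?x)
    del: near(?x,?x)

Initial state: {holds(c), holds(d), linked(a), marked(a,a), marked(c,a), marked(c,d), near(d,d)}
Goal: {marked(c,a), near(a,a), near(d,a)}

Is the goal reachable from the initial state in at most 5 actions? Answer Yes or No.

Yes

1. drop(a,a)  →  {holds(c), holds(d), linked(a), marked(a,a), marked(c,a), marked(c,d), near(a,a), near(d,d), on(a,a)}
2. drop(a,d)  →  {holds(c), holds(d), linked(a), marked(a,a), marked(c,a), marked(c,d), near(a,a), near(d,d), on(a,a), on(a,d)}
3. bind(d,a)  →  {holds(c), linked(a), marked(a,a), marked(c,a), marked(c,d), marked(d,a), near(a,a), near(d,a), near(d,d), on(a,a)}
optimal plan length = 3; 3 ≤ 5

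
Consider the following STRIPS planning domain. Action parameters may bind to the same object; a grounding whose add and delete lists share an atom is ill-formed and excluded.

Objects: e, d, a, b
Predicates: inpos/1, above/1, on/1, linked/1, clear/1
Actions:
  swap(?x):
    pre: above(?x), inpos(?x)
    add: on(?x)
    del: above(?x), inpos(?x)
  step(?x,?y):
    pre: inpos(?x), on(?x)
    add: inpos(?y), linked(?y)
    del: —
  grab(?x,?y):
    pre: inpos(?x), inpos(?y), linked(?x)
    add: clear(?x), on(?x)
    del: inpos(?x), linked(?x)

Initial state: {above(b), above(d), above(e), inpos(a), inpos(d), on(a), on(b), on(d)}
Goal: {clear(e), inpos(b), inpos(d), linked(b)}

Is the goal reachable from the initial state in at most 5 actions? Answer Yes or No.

1. step(d,e)  →  {above(b), above(d), above(e), inpos(a), inpos(d), inpos(e), linked(e), on(a), on(b), on(d)}
2. step(d,b)  →  {above(b), above(d), above(e), inpos(a), inpos(b), inpos(d), inpos(e), linked(b), linked(e), on(a), on(b), on(d)}
3. grab(e,e)  →  {above(b), above(d), above(e), clear(e), inpos(a), inpos(b), inpos(d), linked(b), on(a), on(b), on(d), on(e)}
optimal plan length = 3; 3 ≤ 5

Yes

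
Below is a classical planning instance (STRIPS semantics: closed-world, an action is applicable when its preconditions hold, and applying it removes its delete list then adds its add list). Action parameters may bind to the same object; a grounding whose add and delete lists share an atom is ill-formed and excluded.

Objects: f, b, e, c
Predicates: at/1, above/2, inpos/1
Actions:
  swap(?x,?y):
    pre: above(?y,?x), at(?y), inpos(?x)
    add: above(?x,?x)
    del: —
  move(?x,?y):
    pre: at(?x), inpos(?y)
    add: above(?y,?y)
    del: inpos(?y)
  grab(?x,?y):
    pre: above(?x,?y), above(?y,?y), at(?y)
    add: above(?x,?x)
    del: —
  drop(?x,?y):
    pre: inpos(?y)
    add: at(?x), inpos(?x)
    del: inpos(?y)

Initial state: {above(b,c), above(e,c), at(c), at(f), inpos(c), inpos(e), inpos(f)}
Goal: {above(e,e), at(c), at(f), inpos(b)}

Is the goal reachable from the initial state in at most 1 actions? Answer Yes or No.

No

1. move(f,e)  →  {above(b,c), above(e,c), above(e,e), at(c), at(f), inpos(c), inpos(f)}
2. drop(b,f)  →  {above(b,c), above(e,c), above(e,e), at(b), at(c), at(f), inpos(b), inpos(c)}
optimal plan length = 2; 2 > 1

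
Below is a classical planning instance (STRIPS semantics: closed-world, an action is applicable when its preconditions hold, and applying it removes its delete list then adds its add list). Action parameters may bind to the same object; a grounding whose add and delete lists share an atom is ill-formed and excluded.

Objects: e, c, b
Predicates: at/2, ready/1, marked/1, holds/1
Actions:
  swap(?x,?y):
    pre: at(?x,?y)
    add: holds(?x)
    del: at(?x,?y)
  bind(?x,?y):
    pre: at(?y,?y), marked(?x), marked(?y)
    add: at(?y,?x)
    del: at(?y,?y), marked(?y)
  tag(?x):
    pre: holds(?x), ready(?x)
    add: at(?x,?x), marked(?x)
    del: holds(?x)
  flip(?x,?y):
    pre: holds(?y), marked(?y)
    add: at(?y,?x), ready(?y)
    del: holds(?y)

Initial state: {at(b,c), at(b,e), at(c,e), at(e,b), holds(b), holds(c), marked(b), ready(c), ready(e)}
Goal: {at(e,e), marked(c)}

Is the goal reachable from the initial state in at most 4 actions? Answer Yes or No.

Yes

1. swap(e,b)  →  {at(b,c), at(b,e), at(c,e), holds(b), holds(c), holds(e), marked(b), ready(c), ready(e)}
2. tag(e)  →  {at(b,c), at(b,e), at(c,e), at(e,e), holds(b), holds(c), marked(b), marked(e), ready(c), ready(e)}
3. tag(c)  →  {at(b,c), at(b,e), at(c,c), at(c,e), at(e,e), holds(b), marked(b), marked(c), marked(e), ready(c), ready(e)}
optimal plan length = 3; 3 ≤ 4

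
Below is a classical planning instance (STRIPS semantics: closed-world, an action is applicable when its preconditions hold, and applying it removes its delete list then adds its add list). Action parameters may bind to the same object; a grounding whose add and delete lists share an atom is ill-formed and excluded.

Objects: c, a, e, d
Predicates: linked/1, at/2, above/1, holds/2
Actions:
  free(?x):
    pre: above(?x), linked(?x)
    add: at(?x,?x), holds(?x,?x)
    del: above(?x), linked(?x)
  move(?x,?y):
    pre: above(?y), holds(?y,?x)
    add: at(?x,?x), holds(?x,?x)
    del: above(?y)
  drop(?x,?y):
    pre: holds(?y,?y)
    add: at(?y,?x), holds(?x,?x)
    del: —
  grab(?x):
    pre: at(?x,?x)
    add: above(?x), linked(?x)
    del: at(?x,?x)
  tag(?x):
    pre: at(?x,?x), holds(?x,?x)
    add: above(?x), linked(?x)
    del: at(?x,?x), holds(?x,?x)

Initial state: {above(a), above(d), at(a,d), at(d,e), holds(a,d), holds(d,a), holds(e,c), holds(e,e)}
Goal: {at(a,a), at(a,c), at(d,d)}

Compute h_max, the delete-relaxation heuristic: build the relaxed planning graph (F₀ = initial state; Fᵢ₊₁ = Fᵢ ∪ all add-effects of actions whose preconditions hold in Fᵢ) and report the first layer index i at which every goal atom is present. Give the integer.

2

F0 = init (8 atoms)
F1 = F0 ∪ {at(a,a), at(d,d), at(e,a), at(e,c), at(e,d), at(e,e), holds(a,a), holds(c,c), holds(d,d)}  (17 atoms)
F2 = F1 ∪ {above(e), at(a,c), at(a,e), at(c,a), at(c,c), at(c,d), at(c,e), at(d,a), at(d,c), linked(a), linked(d), linked(e)}  (29 atoms)
goal ⊆ F2  ⇒  h_max = 2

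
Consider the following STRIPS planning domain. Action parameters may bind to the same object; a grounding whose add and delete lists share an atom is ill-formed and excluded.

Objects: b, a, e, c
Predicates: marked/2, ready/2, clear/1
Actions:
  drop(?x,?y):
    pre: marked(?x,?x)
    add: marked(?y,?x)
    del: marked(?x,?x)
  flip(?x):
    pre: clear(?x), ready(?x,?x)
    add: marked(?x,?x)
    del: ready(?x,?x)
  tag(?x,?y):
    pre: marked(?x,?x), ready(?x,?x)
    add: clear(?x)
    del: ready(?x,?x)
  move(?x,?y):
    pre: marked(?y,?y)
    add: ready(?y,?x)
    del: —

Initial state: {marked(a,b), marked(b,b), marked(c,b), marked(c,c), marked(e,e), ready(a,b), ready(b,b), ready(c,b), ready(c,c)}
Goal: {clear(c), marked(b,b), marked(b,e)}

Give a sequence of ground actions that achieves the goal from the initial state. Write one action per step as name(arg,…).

drop(e,b); tag(c,b)

1. drop(e,b)  →  {marked(a,b), marked(b,b), marked(b,e), marked(c,b), marked(c,c), ready(a,b), ready(b,b), ready(c,b), ready(c,c)}
2. tag(c,b)  →  {clear(c), marked(a,b), marked(b,b), marked(b,e), marked(c,b), marked(c,c), ready(a,b), ready(b,b), ready(c,b)}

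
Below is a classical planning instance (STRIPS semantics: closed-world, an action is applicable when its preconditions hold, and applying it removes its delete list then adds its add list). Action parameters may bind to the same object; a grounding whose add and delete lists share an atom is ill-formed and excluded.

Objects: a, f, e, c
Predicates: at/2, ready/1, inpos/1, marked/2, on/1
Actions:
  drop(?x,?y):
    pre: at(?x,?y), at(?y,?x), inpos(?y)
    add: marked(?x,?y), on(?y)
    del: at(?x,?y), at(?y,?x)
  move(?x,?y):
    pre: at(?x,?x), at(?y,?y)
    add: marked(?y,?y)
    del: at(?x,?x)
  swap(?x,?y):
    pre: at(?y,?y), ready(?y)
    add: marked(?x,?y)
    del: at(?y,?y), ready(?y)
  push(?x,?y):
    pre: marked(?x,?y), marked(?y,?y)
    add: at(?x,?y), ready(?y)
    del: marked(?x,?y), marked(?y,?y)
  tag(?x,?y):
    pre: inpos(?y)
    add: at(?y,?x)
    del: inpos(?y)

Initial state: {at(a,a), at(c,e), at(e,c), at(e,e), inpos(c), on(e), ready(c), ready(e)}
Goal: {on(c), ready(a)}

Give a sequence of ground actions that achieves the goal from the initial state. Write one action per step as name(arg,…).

1. drop(e,c)  →  {at(a,a), at(e,e), inpos(c), marked(e,c), on(c), on(e), ready(c), ready(e)}
2. move(a,a)  →  {at(e,e), inpos(c), marked(a,a), marked(e,c), on(c), on(e), ready(c), ready(e)}
3. push(a,a)  →  {at(a,a), at(e,e), inpos(c), marked(e,c), on(c), on(e), ready(a), ready(c), ready(e)}

drop(e,c); move(a,a); push(a,a)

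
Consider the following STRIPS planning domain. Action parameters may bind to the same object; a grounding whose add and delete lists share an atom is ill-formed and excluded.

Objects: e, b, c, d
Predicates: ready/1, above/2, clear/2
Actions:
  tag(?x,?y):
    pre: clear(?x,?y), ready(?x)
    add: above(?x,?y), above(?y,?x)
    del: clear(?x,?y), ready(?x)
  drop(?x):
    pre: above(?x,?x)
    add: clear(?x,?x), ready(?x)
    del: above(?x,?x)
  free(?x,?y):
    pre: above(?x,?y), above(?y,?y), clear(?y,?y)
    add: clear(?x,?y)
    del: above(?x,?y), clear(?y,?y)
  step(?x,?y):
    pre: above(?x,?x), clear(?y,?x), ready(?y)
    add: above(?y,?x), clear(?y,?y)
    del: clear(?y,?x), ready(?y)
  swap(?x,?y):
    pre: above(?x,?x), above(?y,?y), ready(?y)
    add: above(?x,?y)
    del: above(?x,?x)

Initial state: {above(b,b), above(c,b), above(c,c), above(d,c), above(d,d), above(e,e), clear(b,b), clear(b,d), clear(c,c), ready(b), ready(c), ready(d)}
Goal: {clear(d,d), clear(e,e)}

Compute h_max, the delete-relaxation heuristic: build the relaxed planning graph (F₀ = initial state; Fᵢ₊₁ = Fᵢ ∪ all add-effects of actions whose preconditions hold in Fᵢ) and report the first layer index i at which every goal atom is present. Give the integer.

1

F0 = init (12 atoms)
F1 = F0 ∪ {above(b,c), above(b,d), above(c,d), above(d,b), above(e,b), above(e,c), above(e,d), clear(c,b), clear(d,c), clear(d,d), clear(e,e), ready(e)}  (24 atoms)
goal ⊆ F1  ⇒  h_max = 1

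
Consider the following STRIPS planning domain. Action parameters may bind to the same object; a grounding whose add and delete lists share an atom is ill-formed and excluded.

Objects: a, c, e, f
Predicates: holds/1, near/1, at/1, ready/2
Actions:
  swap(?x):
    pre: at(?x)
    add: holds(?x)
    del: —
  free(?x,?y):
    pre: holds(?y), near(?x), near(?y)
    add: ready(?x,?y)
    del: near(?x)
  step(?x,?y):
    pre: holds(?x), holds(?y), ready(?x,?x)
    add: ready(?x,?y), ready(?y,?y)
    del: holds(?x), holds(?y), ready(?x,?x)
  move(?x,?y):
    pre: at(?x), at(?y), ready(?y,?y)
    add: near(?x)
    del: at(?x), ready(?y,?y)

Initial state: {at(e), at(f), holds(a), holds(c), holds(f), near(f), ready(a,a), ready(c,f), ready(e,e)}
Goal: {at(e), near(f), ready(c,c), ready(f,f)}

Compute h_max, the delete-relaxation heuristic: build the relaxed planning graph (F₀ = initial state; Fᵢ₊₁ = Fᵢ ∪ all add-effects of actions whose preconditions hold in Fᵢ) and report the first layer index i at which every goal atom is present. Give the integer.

F0 = init (9 atoms)
F1 = F0 ∪ {holds(e), near(e), ready(a,c), ready(a,f), ready(c,c), ready(f,f)}  (15 atoms)
goal ⊆ F1  ⇒  h_max = 1

1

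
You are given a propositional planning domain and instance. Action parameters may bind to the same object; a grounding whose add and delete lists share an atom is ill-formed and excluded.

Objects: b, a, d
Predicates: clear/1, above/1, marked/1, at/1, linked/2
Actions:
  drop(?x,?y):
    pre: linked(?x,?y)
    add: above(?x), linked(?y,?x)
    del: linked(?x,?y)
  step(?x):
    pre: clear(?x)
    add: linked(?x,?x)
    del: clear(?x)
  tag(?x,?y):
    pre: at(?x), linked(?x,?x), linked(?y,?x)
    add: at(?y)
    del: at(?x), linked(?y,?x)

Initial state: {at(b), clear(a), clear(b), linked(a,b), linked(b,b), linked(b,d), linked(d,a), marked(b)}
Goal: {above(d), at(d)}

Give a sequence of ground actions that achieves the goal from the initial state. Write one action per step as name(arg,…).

drop(b,d); drop(d,a); tag(b,d)

1. drop(b,d)  →  {above(b), at(b), clear(a), clear(b), linked(a,b), linked(b,b), linked(d,a), linked(d,b), marked(b)}
2. drop(d,a)  →  {above(b), above(d), at(b), clear(a), clear(b), linked(a,b), linked(a,d), linked(b,b), linked(d,b), marked(b)}
3. tag(b,d)  →  {above(b), above(d), at(d), clear(a), clear(b), linked(a,b), linked(a,d), linked(b,b), marked(b)}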